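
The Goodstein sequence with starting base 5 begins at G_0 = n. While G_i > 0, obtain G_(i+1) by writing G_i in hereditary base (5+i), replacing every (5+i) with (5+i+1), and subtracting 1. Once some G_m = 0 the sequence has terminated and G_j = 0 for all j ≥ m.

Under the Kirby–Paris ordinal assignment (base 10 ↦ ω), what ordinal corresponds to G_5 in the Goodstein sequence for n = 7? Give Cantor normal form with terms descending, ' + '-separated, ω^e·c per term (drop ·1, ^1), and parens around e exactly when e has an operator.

step 0: 7 = 5 + 2; sub 6 for 5: 6 + 2; = 8; G_1 = 8−1 = 7
step 1: 7 = 6 + 1; sub 7 for 6: 7 + 1; = 8; G_2 = 8−1 = 7
step 2: 7 = 7; sub 8 for 7: 8; = 8; G_3 = 8−1 = 7
step 3: 7 = 7; sub 9 for 8: 7; = 7; G_4 = 7−1 = 6
step 4: 6 = 6; sub 10 for 9: 6; = 6; G_5 = 6−1 = 5
step 5: 5 = 5; sub 11 for 10: 5; = 5; G_6 = 5−1 = 4

5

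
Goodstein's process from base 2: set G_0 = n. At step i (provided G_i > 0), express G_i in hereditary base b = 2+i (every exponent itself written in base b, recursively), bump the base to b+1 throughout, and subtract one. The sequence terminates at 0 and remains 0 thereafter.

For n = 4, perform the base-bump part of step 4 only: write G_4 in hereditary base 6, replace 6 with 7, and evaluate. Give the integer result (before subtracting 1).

110

(0) 4|_2 = 2^2 ↦ 3^3|_3 = 27 ⇒ 26
(1) 26|_3 = 2·3^2 + 2·3 + 2 ↦ 2·4^2 + 2·4 + 2|_4 = 42 ⇒ 41
(2) 41|_4 = 2·4^2 + 2·4 + 1 ↦ 2·5^2 + 2·5 + 1|_5 = 61 ⇒ 60
(3) 60|_5 = 2·5^2 + 2·5 ↦ 2·6^2 + 2·6|_6 = 84 ⇒ 83
(4) 83|_6 = 2·6^2 + 6 + 5 ↦ 2·7^2 + 7 + 5|_7 = 110 ⇒ 109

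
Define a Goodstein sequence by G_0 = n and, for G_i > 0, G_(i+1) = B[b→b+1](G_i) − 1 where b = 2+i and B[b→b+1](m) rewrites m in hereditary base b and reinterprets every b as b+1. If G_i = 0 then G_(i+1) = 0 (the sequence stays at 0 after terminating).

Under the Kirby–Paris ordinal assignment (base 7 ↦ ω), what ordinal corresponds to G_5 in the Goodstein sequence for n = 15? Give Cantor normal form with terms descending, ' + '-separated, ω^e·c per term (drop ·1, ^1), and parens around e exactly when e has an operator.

15 —HB2→ 2^(2 + 1) + 2^2 + 2 + 1 —bump→ 3^(3 + 1) + 3^3 + 3 + 1 = 112 —(−1)→ 111
111 —HB3→ 3^(3 + 1) + 3^3 + 3 —bump→ 4^(4 + 1) + 4^4 + 4 = 1284 —(−1)→ 1283
1283 —HB4→ 4^(4 + 1) + 4^4 + 3 —bump→ 5^(5 + 1) + 5^5 + 3 = 18753 —(−1)→ 18752
18752 —HB5→ 5^(5 + 1) + 5^5 + 2 —bump→ 6^(6 + 1) + 6^6 + 2 = 326594 —(−1)→ 326593
326593 —HB6→ 6^(6 + 1) + 6^6 + 1 —bump→ 7^(7 + 1) + 7^7 + 1 = 6588345 —(−1)→ 6588344
6588344 —HB7→ 7^(7 + 1) + 7^7 —bump→ 8^(8 + 1) + 8^8 = 150994944 —(−1)→ 150994943

ω^(ω + 1) + ω^ω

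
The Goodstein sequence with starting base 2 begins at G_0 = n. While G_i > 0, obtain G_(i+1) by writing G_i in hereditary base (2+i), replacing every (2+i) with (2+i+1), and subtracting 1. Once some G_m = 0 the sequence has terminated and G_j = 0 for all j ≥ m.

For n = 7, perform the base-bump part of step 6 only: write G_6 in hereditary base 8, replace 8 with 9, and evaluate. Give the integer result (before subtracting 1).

37665880

G_0 = 7. HB_2(7) = 2^2 + 2 + 1. Bump = 31. G_1 = 30.
G_1 = 30. HB_3(30) = 3^3 + 3. Bump = 260. G_2 = 259.
G_2 = 259. HB_4(259) = 4^4 + 3. Bump = 3128. G_3 = 3127.
G_3 = 3127. HB_5(3127) = 5^5 + 2. Bump = 46658. G_4 = 46657.
G_4 = 46657. HB_6(46657) = 6^6 + 1. Bump = 823544. G_5 = 823543.
G_5 = 823543. HB_7(823543) = 7^7. Bump = 16777216. G_6 = 16777215.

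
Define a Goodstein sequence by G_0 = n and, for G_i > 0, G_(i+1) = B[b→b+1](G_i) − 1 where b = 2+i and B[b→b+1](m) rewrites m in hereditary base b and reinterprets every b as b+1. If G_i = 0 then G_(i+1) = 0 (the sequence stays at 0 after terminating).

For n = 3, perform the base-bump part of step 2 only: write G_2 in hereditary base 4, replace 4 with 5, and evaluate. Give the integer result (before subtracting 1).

base 2: 3 = 2 + 1; at 3: 3 + 1 = 4; next = 3
base 3: 3 = 3; at 4: 4 = 4; next = 3
base 4: 3 = 3; at 5: 3 = 3; next = 2

3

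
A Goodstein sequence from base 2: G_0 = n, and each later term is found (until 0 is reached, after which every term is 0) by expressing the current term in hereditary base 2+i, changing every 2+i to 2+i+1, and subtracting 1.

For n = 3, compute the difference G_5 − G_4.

-1

(0) 3|_2 = 2 + 1 ↦ 3 + 1|_3 = 4 ⇒ 3
(1) 3|_3 = 3 ↦ 4|_4 = 4 ⇒ 3
(2) 3|_4 = 3 ↦ 3|_5 = 3 ⇒ 2
(3) 2|_5 = 2 ↦ 2|_6 = 2 ⇒ 1
(4) 1|_6 = 1 ↦ 1|_7 = 1 ⇒ 0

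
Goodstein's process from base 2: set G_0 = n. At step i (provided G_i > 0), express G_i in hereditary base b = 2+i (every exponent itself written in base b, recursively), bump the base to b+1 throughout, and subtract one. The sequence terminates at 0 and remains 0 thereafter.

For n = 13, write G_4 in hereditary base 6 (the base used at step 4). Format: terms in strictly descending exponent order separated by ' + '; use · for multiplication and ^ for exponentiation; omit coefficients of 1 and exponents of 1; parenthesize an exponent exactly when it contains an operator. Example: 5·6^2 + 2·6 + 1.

base 2: 13 = 2^(2 + 1) + 2^2 + 1; at 3: 3^(3 + 1) + 3^3 + 1 = 109; next = 108
base 3: 108 = 3^(3 + 1) + 3^3; at 4: 4^(4 + 1) + 4^4 = 1280; next = 1279
base 4: 1279 = 4^(4 + 1) + 3·4^3 + 3·4^2 + 3·4 + 3; at 5: 5^(5 + 1) + 3·5^3 + 3·5^2 + 3·5 + 3 = 16093; next = 16092
base 5: 16092 = 5^(5 + 1) + 3·5^3 + 3·5^2 + 3·5 + 2; at 6: 6^(6 + 1) + 3·6^3 + 3·6^2 + 3·6 + 2 = 280712; next = 280711
base 6: 280711 = 6^(6 + 1) + 3·6^3 + 3·6^2 + 3·6 + 1; at 7: 7^(7 + 1) + 3·7^3 + 3·7^2 + 3·7 + 1 = 5765999; next = 5765998

6^(6 + 1) + 3·6^3 + 3·6^2 + 3·6 + 1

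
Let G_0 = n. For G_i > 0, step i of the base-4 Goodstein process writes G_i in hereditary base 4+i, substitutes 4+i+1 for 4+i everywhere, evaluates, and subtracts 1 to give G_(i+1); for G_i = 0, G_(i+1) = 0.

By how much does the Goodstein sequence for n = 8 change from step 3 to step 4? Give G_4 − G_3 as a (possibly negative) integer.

(0) 8|_4 = 2·4 ↦ 2·5|_5 = 10 ⇒ 9
(1) 9|_5 = 5 + 4 ↦ 6 + 4|_6 = 10 ⇒ 9
(2) 9|_6 = 6 + 3 ↦ 7 + 3|_7 = 10 ⇒ 9
(3) 9|_7 = 7 + 2 ↦ 8 + 2|_8 = 10 ⇒ 9

0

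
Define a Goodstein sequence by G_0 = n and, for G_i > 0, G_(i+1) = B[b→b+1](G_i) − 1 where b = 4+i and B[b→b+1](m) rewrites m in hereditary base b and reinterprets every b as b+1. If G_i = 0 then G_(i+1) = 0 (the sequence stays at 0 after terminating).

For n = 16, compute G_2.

27

G_0 = 16. HB_4(16) = 4^2. Bump = 25. G_1 = 24.
G_1 = 24. HB_5(24) = 4·5 + 4. Bump = 28. G_2 = 27.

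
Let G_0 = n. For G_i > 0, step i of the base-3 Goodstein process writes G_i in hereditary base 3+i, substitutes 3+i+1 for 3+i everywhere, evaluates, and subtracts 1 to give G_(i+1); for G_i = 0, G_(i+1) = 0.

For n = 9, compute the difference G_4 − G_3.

G_0 = 9. HB_3(9) = 3^2. Bump = 16. G_1 = 15.
G_1 = 15. HB_4(15) = 3·4 + 3. Bump = 18. G_2 = 17.
G_2 = 17. HB_5(17) = 3·5 + 2. Bump = 20. G_3 = 19.
G_3 = 19. HB_6(19) = 3·6 + 1. Bump = 22. G_4 = 21.

2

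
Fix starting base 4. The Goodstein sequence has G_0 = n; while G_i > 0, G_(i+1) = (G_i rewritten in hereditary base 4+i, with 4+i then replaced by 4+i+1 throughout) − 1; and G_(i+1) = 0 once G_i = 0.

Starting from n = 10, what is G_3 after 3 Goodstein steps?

13

[0] 10 ≡ 2·4 + 2 (base 4). Lift 5: 12. −1: 11.
[1] 11 ≡ 2·5 + 1 (base 5). Lift 6: 13. −1: 12.
[2] 12 ≡ 2·6 (base 6). Lift 7: 14. −1: 13.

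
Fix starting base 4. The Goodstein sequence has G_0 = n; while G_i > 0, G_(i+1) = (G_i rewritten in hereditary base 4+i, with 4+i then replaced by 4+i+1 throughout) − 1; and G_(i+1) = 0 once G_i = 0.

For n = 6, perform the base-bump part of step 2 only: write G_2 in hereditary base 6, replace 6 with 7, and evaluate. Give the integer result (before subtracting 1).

7

step 0: 6 = 4 + 2; sub 5 for 4: 5 + 2; = 7; G_1 = 7−1 = 6
step 1: 6 = 5 + 1; sub 6 for 5: 6 + 1; = 7; G_2 = 7−1 = 6
step 2: 6 = 6; sub 7 for 6: 7; = 7; G_3 = 7−1 = 6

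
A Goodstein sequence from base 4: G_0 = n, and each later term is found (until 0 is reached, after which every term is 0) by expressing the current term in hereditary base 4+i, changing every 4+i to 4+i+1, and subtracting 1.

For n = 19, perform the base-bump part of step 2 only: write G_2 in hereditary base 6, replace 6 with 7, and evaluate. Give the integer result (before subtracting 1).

G_0 = 19. HB_4(19) = 4^2 + 3. Bump = 28. G_1 = 27.
G_1 = 27. HB_5(27) = 5^2 + 2. Bump = 38. G_2 = 37.
G_2 = 37. HB_6(37) = 6^2 + 1. Bump = 50. G_3 = 49.

50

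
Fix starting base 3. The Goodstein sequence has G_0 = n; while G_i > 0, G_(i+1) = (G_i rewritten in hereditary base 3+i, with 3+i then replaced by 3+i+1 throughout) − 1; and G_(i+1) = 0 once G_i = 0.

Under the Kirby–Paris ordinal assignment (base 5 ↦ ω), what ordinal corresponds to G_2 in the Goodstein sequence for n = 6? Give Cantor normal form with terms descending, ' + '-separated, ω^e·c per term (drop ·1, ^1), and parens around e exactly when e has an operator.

ω + 2

G_0=6  [base 3] 2·3  →[3↦4]→  2·4 = 8  −1 ⇒ G_1=7
G_1=7  [base 4] 4 + 3  →[4↦5]→  5 + 3 = 8  −1 ⇒ G_2=7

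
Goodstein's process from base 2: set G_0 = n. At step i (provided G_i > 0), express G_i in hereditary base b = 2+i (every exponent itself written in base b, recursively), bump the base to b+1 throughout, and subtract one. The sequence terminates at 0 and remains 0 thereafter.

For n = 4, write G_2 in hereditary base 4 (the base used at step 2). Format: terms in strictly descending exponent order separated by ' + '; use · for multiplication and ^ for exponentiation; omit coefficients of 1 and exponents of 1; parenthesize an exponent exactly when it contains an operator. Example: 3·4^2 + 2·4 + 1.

(0) 4|_2 = 2^2 ↦ 3^3|_3 = 27 ⇒ 26
(1) 26|_3 = 2·3^2 + 2·3 + 2 ↦ 2·4^2 + 2·4 + 2|_4 = 42 ⇒ 41

2·4^2 + 2·4 + 1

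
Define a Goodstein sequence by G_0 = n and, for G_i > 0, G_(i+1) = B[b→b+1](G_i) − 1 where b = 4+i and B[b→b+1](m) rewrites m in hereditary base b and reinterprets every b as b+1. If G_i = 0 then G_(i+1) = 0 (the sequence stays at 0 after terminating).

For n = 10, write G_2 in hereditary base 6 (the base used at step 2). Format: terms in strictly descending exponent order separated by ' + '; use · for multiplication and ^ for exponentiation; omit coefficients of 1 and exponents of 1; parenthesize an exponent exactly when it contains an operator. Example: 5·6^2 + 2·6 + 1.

(0) 10|_4 = 2·4 + 2 ↦ 2·5 + 2|_5 = 12 ⇒ 11
(1) 11|_5 = 2·5 + 1 ↦ 2·6 + 1|_6 = 13 ⇒ 12
(2) 12|_6 = 2·6 ↦ 2·7|_7 = 14 ⇒ 13

2·6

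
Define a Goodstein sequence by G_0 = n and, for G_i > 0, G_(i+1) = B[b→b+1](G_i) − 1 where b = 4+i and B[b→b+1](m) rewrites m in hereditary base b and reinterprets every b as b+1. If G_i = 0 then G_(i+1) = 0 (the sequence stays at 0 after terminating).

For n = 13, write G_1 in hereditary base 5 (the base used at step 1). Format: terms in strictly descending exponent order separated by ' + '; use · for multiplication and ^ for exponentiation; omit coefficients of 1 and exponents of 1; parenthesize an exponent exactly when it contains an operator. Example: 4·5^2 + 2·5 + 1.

3·5

base 4: 13 = 3·4 + 1; at 5: 3·5 + 1 = 16; next = 15
base 5: 15 = 3·5; at 6: 3·6 = 18; next = 17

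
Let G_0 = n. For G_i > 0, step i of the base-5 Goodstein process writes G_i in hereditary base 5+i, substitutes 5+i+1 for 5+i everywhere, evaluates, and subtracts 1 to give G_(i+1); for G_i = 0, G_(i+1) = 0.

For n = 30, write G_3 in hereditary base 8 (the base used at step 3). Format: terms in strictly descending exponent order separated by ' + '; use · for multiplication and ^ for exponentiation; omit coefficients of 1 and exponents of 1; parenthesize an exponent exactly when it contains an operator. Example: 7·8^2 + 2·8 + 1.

8^2 + 3

(0) 30|_5 = 5^2 + 5 ↦ 6^2 + 6|_6 = 42 ⇒ 41
(1) 41|_6 = 6^2 + 5 ↦ 7^2 + 5|_7 = 54 ⇒ 53
(2) 53|_7 = 7^2 + 4 ↦ 8^2 + 4|_8 = 68 ⇒ 67
(3) 67|_8 = 8^2 + 3 ↦ 9^2 + 3|_9 = 84 ⇒ 83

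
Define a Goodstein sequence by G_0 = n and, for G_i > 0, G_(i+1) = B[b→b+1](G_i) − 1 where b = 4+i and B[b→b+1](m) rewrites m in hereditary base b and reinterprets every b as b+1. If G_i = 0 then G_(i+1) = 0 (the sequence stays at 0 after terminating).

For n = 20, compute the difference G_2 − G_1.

10

20 —HB4→ 4^2 + 4 —bump→ 5^2 + 5 = 30 —(−1)→ 29
29 —HB5→ 5^2 + 4 —bump→ 6^2 + 4 = 40 —(−1)→ 39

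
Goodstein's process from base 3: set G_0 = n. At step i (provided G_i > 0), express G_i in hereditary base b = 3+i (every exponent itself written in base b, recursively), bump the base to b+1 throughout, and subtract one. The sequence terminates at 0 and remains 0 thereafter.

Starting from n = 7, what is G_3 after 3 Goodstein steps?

9

i=0: 7 = 2·3 + 1 (b=3); 3→4: 2·4 + 1 = 9; 9−1 = 8
i=1: 8 = 2·4 (b=4); 4→5: 2·5 = 10; 10−1 = 9
i=2: 9 = 5 + 4 (b=5); 5→6: 6 + 4 = 10; 10−1 = 9
i=3: 9 = 6 + 3 (b=6); 6→7: 7 + 3 = 10; 10−1 = 9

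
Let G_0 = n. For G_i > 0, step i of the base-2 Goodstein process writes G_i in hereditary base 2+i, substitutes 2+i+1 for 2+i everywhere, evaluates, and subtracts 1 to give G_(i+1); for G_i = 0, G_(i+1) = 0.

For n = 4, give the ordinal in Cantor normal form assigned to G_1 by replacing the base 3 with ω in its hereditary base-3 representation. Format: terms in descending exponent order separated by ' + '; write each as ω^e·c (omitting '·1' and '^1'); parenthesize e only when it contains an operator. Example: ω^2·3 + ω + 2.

ω^2·2 + ω·2 + 2

4 —HB2→ 2^2 —bump→ 3^3 = 27 —(−1)→ 26
26 —HB3→ 2·3^2 + 2·3 + 2 —bump→ 2·4^2 + 2·4 + 2 = 42 —(−1)→ 41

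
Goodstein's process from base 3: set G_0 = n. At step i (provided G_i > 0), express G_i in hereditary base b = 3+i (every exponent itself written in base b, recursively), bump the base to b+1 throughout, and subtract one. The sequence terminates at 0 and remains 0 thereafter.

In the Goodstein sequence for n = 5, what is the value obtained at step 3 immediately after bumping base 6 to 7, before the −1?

G_0 = 5. HB_3(5) = 3 + 2. Bump = 6. G_1 = 5.
G_1 = 5. HB_4(5) = 4 + 1. Bump = 6. G_2 = 5.
G_2 = 5. HB_5(5) = 5. Bump = 6. G_3 = 5.
G_3 = 5. HB_6(5) = 5. Bump = 5. G_4 = 4.

5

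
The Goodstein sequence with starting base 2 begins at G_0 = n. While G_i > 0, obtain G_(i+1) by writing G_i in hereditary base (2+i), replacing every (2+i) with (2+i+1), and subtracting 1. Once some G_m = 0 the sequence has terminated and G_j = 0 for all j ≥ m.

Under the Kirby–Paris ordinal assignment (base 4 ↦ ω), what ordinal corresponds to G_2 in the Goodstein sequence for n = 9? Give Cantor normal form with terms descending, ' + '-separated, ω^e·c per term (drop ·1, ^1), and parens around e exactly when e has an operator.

[0] 9 ≡ 2^(2 + 1) + 1 (base 2). Lift 3: 82. −1: 81.
[1] 81 ≡ 3^(3 + 1) (base 3). Lift 4: 1024. −1: 1023.
[2] 1023 ≡ 3·4^4 + 3·4^3 + 3·4^2 + 3·4 + 3 (base 4). Lift 5: 9843. −1: 9842.

ω^ω·3 + ω^3·3 + ω^2·3 + ω·3 + 3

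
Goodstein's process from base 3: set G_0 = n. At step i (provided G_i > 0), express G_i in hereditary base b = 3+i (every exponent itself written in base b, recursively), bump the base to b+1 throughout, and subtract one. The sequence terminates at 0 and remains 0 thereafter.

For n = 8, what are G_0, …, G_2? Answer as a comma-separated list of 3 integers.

G_0 = 8. HB_3(8) = 2·3 + 2. Bump = 10. G_1 = 9.
G_1 = 9. HB_4(9) = 2·4 + 1. Bump = 11. G_2 = 10.

8, 9, 10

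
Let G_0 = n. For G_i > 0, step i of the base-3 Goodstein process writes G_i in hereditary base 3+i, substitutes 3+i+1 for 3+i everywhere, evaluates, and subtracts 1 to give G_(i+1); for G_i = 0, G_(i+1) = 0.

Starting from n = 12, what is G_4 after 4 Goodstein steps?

49

G_0 = 12. HB_3(12) = 3^2 + 3. Bump = 20. G_1 = 19.
G_1 = 19. HB_4(19) = 4^2 + 3. Bump = 28. G_2 = 27.
G_2 = 27. HB_5(27) = 5^2 + 2. Bump = 38. G_3 = 37.
G_3 = 37. HB_6(37) = 6^2 + 1. Bump = 50. G_4 = 49.
G_4 = 49. HB_7(49) = 7^2. Bump = 64. G_5 = 63.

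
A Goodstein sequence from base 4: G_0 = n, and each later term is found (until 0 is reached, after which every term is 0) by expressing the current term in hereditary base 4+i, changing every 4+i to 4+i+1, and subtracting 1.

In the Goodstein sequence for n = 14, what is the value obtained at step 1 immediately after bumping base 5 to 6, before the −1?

19

[0] 14 ≡ 3·4 + 2 (base 4). Lift 5: 17. −1: 16.
[1] 16 ≡ 3·5 + 1 (base 5). Lift 6: 19. −1: 18.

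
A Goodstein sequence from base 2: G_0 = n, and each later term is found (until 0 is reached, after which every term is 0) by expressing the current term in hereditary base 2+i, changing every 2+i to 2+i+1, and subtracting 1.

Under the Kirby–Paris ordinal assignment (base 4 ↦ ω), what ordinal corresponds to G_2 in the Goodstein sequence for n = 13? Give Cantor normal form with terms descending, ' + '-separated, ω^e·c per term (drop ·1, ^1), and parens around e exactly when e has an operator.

ω^(ω + 1) + ω^3·3 + ω^2·3 + ω·3 + 3

step 0: 13 = 2^(2 + 1) + 2^2 + 1; sub 3 for 2: 3^(3 + 1) + 3^3 + 1; = 109; G_1 = 109−1 = 108
step 1: 108 = 3^(3 + 1) + 3^3; sub 4 for 3: 4^(4 + 1) + 4^4; = 1280; G_2 = 1280−1 = 1279
step 2: 1279 = 4^(4 + 1) + 3·4^3 + 3·4^2 + 3·4 + 3; sub 5 for 4: 5^(5 + 1) + 3·5^3 + 3·5^2 + 3·5 + 3; = 16093; G_3 = 16093−1 = 16092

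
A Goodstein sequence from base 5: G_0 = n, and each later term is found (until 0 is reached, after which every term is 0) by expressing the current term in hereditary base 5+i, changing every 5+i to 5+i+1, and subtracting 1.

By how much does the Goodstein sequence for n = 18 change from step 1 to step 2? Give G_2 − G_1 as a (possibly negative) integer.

step 0: 18 = 3·5 + 3; sub 6 for 5: 3·6 + 3; = 21; G_1 = 21−1 = 20
step 1: 20 = 3·6 + 2; sub 7 for 6: 3·7 + 2; = 23; G_2 = 23−1 = 22

2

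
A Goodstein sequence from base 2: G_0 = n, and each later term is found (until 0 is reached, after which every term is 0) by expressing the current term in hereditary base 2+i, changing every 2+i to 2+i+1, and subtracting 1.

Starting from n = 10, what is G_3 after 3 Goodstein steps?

[0] 10 ≡ 2^(2 + 1) + 2 (base 2). Lift 3: 84. −1: 83.
[1] 83 ≡ 3^(3 + 1) + 2 (base 3). Lift 4: 1026. −1: 1025.
[2] 1025 ≡ 4^(4 + 1) + 1 (base 4). Lift 5: 15626. −1: 15625.
[3] 15625 ≡ 5^(5 + 1) (base 5). Lift 6: 279936. −1: 279935.

15625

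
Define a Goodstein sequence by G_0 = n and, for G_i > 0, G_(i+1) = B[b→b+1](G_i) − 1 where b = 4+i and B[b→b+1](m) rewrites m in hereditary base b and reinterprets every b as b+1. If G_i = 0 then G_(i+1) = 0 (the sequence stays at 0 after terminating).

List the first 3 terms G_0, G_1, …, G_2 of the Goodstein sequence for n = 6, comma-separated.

6, 6, 6

base 4: 6 = 4 + 2; at 5: 5 + 2 = 7; next = 6
base 5: 6 = 5 + 1; at 6: 6 + 1 = 7; next = 6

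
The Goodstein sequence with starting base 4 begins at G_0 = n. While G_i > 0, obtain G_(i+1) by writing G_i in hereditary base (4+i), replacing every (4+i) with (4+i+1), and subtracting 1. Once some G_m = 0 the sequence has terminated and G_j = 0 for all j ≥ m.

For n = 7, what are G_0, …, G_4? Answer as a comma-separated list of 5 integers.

7, 7, 7, 7, 7

i=0: 7 = 4 + 3 (b=4); 4→5: 5 + 3 = 8; 8−1 = 7
i=1: 7 = 5 + 2 (b=5); 5→6: 6 + 2 = 8; 8−1 = 7
i=2: 7 = 6 + 1 (b=6); 6→7: 7 + 1 = 8; 8−1 = 7
i=3: 7 = 7 (b=7); 7→8: 8 = 8; 8−1 = 7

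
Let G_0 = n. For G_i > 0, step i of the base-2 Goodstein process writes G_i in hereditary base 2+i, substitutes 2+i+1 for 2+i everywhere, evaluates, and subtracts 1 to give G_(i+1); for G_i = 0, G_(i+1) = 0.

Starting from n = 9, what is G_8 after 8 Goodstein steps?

30000003325

base 2: 9 = 2^(2 + 1) + 1; at 3: 3^(3 + 1) + 1 = 82; next = 81
base 3: 81 = 3^(3 + 1); at 4: 4^(4 + 1) = 1024; next = 1023
base 4: 1023 = 3·4^4 + 3·4^3 + 3·4^2 + 3·4 + 3; at 5: 3·5^5 + 3·5^3 + 3·5^2 + 3·5 + 3 = 9843; next = 9842
base 5: 9842 = 3·5^5 + 3·5^3 + 3·5^2 + 3·5 + 2; at 6: 3·6^6 + 3·6^3 + 3·6^2 + 3·6 + 2 = 140744; next = 140743
base 6: 140743 = 3·6^6 + 3·6^3 + 3·6^2 + 3·6 + 1; at 7: 3·7^7 + 3·7^3 + 3·7^2 + 3·7 + 1 = 2471827; next = 2471826
base 7: 2471826 = 3·7^7 + 3·7^3 + 3·7^2 + 3·7; at 8: 3·8^8 + 3·8^3 + 3·8^2 + 3·8 = 50333400; next = 50333399
base 8: 50333399 = 3·8^8 + 3·8^3 + 3·8^2 + 2·8 + 7; at 9: 3·9^9 + 3·9^3 + 3·9^2 + 2·9 + 7 = 1162263922; next = 1162263921
base 9: 1162263921 = 3·9^9 + 3·9^3 + 3·9^2 + 2·9 + 6; at 10: 3·10^10 + 3·10^3 + 3·10^2 + 2·10 + 6 = 30000003326; next = 30000003325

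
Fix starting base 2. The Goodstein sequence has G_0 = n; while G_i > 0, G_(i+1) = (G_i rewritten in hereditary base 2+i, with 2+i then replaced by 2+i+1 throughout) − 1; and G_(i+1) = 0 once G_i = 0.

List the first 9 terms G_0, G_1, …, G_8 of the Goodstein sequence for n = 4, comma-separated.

base 2: 4 = 2^2; at 3: 3^3 = 27; next = 26
base 3: 26 = 2·3^2 + 2·3 + 2; at 4: 2·4^2 + 2·4 + 2 = 42; next = 41
base 4: 41 = 2·4^2 + 2·4 + 1; at 5: 2·5^2 + 2·5 + 1 = 61; next = 60
base 5: 60 = 2·5^2 + 2·5; at 6: 2·6^2 + 2·6 = 84; next = 83
base 6: 83 = 2·6^2 + 6 + 5; at 7: 2·7^2 + 7 + 5 = 110; next = 109
base 7: 109 = 2·7^2 + 7 + 4; at 8: 2·8^2 + 8 + 4 = 140; next = 139
base 8: 139 = 2·8^2 + 8 + 3; at 9: 2·9^2 + 9 + 3 = 174; next = 173
base 9: 173 = 2·9^2 + 9 + 2; at 10: 2·10^2 + 10 + 2 = 212; next = 211

4, 26, 41, 60, 83, 109, 139, 173, 211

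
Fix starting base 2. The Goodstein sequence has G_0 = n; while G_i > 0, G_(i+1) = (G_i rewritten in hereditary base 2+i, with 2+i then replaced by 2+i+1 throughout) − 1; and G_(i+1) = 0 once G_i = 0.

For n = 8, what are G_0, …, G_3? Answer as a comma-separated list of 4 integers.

G_0=8  [base 2] 2^(2 + 1)  →[2↦3]→  3^(3 + 1) = 81  −1 ⇒ G_1=80
G_1=80  [base 3] 2·3^3 + 2·3^2 + 2·3 + 2  →[3↦4]→  2·4^4 + 2·4^2 + 2·4 + 2 = 554  −1 ⇒ G_2=553
G_2=553  [base 4] 2·4^4 + 2·4^2 + 2·4 + 1  →[4↦5]→  2·5^5 + 2·5^2 + 2·5 + 1 = 6311  −1 ⇒ G_3=6310

8, 80, 553, 6310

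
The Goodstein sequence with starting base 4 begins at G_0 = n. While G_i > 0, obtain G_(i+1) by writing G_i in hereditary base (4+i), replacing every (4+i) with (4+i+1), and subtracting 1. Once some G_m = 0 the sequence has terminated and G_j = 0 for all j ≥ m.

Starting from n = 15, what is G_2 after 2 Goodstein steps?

base 4: 15 = 3·4 + 3; at 5: 3·5 + 3 = 18; next = 17
base 5: 17 = 3·5 + 2; at 6: 3·6 + 2 = 20; next = 19

19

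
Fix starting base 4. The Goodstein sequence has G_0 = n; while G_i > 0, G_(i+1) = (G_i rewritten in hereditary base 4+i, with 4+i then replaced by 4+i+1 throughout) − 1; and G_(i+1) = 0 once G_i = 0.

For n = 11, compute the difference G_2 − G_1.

base 4: 11 = 2·4 + 3; at 5: 2·5 + 3 = 13; next = 12
base 5: 12 = 2·5 + 2; at 6: 2·6 + 2 = 14; next = 13

1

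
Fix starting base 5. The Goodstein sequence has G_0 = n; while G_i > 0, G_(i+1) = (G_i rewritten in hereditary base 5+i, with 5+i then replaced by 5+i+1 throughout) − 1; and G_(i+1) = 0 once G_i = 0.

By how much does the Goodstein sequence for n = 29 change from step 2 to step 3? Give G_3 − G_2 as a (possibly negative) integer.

14

i=0: 29 = 5^2 + 4 (b=5); 5→6: 6^2 + 4 = 40; 40−1 = 39
i=1: 39 = 6^2 + 3 (b=6); 6→7: 7^2 + 3 = 52; 52−1 = 51
i=2: 51 = 7^2 + 2 (b=7); 7→8: 8^2 + 2 = 66; 66−1 = 65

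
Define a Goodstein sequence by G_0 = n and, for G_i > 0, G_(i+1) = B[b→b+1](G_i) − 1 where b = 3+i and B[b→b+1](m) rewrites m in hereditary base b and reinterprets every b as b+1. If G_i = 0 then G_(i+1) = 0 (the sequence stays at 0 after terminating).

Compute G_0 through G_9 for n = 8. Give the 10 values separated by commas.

[0] 8 ≡ 2·3 + 2 (base 3). Lift 4: 10. −1: 9.
[1] 9 ≡ 2·4 + 1 (base 4). Lift 5: 11. −1: 10.
[2] 10 ≡ 2·5 (base 5). Lift 6: 12. −1: 11.
[3] 11 ≡ 6 + 5 (base 6). Lift 7: 12. −1: 11.
[4] 11 ≡ 7 + 4 (base 7). Lift 8: 12. −1: 11.
[5] 11 ≡ 8 + 3 (base 8). Lift 9: 12. −1: 11.
[6] 11 ≡ 9 + 2 (base 9). Lift 10: 12. −1: 11.
[7] 11 ≡ 10 + 1 (base 10). Lift 11: 12. −1: 11.
[8] 11 ≡ 11 (base 11). Lift 12: 12. −1: 11.

8, 9, 10, 11, 11, 11, 11, 11, 11, 11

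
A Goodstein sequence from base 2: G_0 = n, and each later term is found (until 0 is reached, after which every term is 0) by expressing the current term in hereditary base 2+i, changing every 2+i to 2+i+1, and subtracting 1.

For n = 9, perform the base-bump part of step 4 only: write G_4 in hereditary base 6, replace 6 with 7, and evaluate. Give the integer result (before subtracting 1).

2471827

G_0 = 9. HB_2(9) = 2^(2 + 1) + 1. Bump = 82. G_1 = 81.
G_1 = 81. HB_3(81) = 3^(3 + 1). Bump = 1024. G_2 = 1023.
G_2 = 1023. HB_4(1023) = 3·4^4 + 3·4^3 + 3·4^2 + 3·4 + 3. Bump = 9843. G_3 = 9842.
G_3 = 9842. HB_5(9842) = 3·5^5 + 3·5^3 + 3·5^2 + 3·5 + 2. Bump = 140744. G_4 = 140743.
G_4 = 140743. HB_6(140743) = 3·6^6 + 3·6^3 + 3·6^2 + 3·6 + 1. Bump = 2471827. G_5 = 2471826.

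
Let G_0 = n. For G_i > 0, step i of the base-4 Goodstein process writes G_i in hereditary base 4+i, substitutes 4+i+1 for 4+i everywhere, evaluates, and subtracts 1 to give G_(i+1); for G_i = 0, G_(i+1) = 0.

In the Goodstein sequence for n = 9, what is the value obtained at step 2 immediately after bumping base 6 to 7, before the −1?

G_0 = 9. HB_4(9) = 2·4 + 1. Bump = 11. G_1 = 10.
G_1 = 10. HB_5(10) = 2·5. Bump = 12. G_2 = 11.
G_2 = 11. HB_6(11) = 6 + 5. Bump = 12. G_3 = 11.

12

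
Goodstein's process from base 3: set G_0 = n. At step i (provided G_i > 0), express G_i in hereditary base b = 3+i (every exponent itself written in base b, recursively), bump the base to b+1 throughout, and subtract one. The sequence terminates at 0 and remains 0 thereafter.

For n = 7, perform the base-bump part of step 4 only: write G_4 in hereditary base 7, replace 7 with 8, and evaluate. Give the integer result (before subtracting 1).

G_0=7  [base 3] 2·3 + 1  →[3↦4]→  2·4 + 1 = 9  −1 ⇒ G_1=8
G_1=8  [base 4] 2·4  →[4↦5]→  2·5 = 10  −1 ⇒ G_2=9
G_2=9  [base 5] 5 + 4  →[5↦6]→  6 + 4 = 10  −1 ⇒ G_3=9
G_3=9  [base 6] 6 + 3  →[6↦7]→  7 + 3 = 10  −1 ⇒ G_4=9
G_4=9  [base 7] 7 + 2  →[7↦8]→  8 + 2 = 10  −1 ⇒ G_5=9

10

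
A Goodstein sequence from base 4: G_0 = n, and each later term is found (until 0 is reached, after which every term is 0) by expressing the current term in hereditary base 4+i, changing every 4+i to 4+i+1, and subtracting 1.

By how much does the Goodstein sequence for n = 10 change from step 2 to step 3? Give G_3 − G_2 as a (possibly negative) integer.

step 0: 10 = 2·4 + 2; sub 5 for 4: 2·5 + 2; = 12; G_1 = 12−1 = 11
step 1: 11 = 2·5 + 1; sub 6 for 5: 2·6 + 1; = 13; G_2 = 13−1 = 12
step 2: 12 = 2·6; sub 7 for 6: 2·7; = 14; G_3 = 14−1 = 13

1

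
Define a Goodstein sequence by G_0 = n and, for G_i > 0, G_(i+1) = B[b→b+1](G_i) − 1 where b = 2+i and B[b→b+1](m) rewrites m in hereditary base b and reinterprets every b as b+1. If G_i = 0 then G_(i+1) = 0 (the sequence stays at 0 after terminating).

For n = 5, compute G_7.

step 0: 5 = 2^2 + 1; sub 3 for 2: 3^3 + 1; = 28; G_1 = 28−1 = 27
step 1: 27 = 3^3; sub 4 for 3: 4^4; = 256; G_2 = 256−1 = 255
step 2: 255 = 3·4^3 + 3·4^2 + 3·4 + 3; sub 5 for 4: 3·5^3 + 3·5^2 + 3·5 + 3; = 468; G_3 = 468−1 = 467
step 3: 467 = 3·5^3 + 3·5^2 + 3·5 + 2; sub 6 for 5: 3·6^3 + 3·6^2 + 3·6 + 2; = 776; G_4 = 776−1 = 775
step 4: 775 = 3·6^3 + 3·6^2 + 3·6 + 1; sub 7 for 6: 3·7^3 + 3·7^2 + 3·7 + 1; = 1198; G_5 = 1198−1 = 1197
step 5: 1197 = 3·7^3 + 3·7^2 + 3·7; sub 8 for 7: 3·8^3 + 3·8^2 + 3·8; = 1752; G_6 = 1752−1 = 1751
step 6: 1751 = 3·8^3 + 3·8^2 + 2·8 + 7; sub 9 for 8: 3·9^3 + 3·9^2 + 2·9 + 7; = 2455; G_7 = 2455−1 = 2454
step 7: 2454 = 3·9^3 + 3·9^2 + 2·9 + 6; sub 10 for 9: 3·10^3 + 3·10^2 + 2·10 + 6; = 3326; G_8 = 3326−1 = 3325

2454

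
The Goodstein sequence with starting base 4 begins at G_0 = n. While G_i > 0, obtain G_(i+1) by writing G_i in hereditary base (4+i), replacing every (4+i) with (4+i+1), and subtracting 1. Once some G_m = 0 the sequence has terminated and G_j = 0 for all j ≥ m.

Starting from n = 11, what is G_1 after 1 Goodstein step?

11 —HB4→ 2·4 + 3 —bump→ 2·5 + 3 = 13 —(−1)→ 12
12 —HB5→ 2·5 + 2 —bump→ 2·6 + 2 = 14 —(−1)→ 13

12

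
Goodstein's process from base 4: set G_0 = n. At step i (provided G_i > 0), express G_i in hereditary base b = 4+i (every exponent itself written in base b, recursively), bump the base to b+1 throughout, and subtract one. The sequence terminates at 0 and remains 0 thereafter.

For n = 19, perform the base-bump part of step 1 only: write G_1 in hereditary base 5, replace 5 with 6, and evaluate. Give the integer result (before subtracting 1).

38

step 0: 19 = 4^2 + 3; sub 5 for 4: 5^2 + 3; = 28; G_1 = 28−1 = 27
step 1: 27 = 5^2 + 2; sub 6 for 5: 6^2 + 2; = 38; G_2 = 38−1 = 37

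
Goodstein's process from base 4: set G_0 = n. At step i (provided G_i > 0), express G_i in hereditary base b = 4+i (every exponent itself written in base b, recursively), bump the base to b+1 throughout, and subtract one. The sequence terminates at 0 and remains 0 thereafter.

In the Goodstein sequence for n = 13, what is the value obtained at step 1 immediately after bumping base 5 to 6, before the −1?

base 4: 13 = 3·4 + 1; at 5: 3·5 + 1 = 16; next = 15
base 5: 15 = 3·5; at 6: 3·6 = 18; next = 17

18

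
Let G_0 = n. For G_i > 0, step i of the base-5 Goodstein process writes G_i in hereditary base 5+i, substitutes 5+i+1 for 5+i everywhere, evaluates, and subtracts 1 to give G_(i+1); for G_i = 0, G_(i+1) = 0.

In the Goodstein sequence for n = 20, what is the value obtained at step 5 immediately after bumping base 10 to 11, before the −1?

34

G_0=20  [base 5] 4·5  →[5↦6]→  4·6 = 24  −1 ⇒ G_1=23
G_1=23  [base 6] 3·6 + 5  →[6↦7]→  3·7 + 5 = 26  −1 ⇒ G_2=25
G_2=25  [base 7] 3·7 + 4  →[7↦8]→  3·8 + 4 = 28  −1 ⇒ G_3=27
G_3=27  [base 8] 3·8 + 3  →[8↦9]→  3·9 + 3 = 30  −1 ⇒ G_4=29
G_4=29  [base 9] 3·9 + 2  →[9↦10]→  3·10 + 2 = 32  −1 ⇒ G_5=31
G_5=31  [base 10] 3·10 + 1  →[10↦11]→  3·11 + 1 = 34  −1 ⇒ G_6=33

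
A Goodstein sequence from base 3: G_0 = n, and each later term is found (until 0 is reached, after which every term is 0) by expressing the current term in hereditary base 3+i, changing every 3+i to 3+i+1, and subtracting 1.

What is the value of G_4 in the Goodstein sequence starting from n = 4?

base 3: 4 = 3 + 1; at 4: 4 + 1 = 5; next = 4
base 4: 4 = 4; at 5: 5 = 5; next = 4
base 5: 4 = 4; at 6: 4 = 4; next = 3
base 6: 3 = 3; at 7: 3 = 3; next = 2
base 7: 2 = 2; at 8: 2 = 2; next = 1

2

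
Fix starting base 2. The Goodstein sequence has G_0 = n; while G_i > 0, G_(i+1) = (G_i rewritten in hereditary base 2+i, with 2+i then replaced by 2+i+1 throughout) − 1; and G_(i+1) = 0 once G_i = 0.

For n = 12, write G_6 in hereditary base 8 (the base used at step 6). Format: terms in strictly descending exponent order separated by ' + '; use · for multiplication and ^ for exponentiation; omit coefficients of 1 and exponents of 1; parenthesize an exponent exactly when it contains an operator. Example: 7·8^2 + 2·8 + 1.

[0] 12 ≡ 2^(2 + 1) + 2^2 (base 2). Lift 3: 108. −1: 107.
[1] 107 ≡ 3^(3 + 1) + 2·3^2 + 2·3 + 2 (base 3). Lift 4: 1066. −1: 1065.
[2] 1065 ≡ 4^(4 + 1) + 2·4^2 + 2·4 + 1 (base 4). Lift 5: 15686. −1: 15685.
[3] 15685 ≡ 5^(5 + 1) + 2·5^2 + 2·5 (base 5). Lift 6: 280020. −1: 280019.
[4] 280019 ≡ 6^(6 + 1) + 2·6^2 + 6 + 5 (base 6). Lift 7: 5764911. −1: 5764910.
[5] 5764910 ≡ 7^(7 + 1) + 2·7^2 + 7 + 4 (base 7). Lift 8: 134217868. −1: 134217867.
[6] 134217867 ≡ 8^(8 + 1) + 2·8^2 + 8 + 3 (base 8). Lift 9: 3486784575. −1: 3486784574.

8^(8 + 1) + 2·8^2 + 8 + 3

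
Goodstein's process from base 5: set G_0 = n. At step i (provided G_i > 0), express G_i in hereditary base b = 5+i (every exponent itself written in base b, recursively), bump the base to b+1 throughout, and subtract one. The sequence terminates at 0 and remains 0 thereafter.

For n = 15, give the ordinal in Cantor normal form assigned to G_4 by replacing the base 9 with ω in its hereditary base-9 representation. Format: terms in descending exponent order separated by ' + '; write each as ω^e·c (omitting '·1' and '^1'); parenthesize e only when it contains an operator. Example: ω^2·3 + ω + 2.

15 —HB5→ 3·5 —bump→ 3·6 = 18 —(−1)→ 17
17 —HB6→ 2·6 + 5 —bump→ 2·7 + 5 = 19 —(−1)→ 18
18 —HB7→ 2·7 + 4 —bump→ 2·8 + 4 = 20 —(−1)→ 19
19 —HB8→ 2·8 + 3 —bump→ 2·9 + 3 = 21 —(−1)→ 20
20 —HB9→ 2·9 + 2 —bump→ 2·10 + 2 = 22 —(−1)→ 21

ω·2 + 2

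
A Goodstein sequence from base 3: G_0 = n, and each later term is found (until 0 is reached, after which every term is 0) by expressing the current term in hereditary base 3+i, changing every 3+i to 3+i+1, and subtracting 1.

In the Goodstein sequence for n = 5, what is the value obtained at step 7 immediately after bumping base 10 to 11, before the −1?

1

[0] 5 ≡ 3 + 2 (base 3). Lift 4: 6. −1: 5.
[1] 5 ≡ 4 + 1 (base 4). Lift 5: 6. −1: 5.
[2] 5 ≡ 5 (base 5). Lift 6: 6. −1: 5.
[3] 5 ≡ 5 (base 6). Lift 7: 5. −1: 4.
[4] 4 ≡ 4 (base 7). Lift 8: 4. −1: 3.
[5] 3 ≡ 3 (base 8). Lift 9: 3. −1: 2.
[6] 2 ≡ 2 (base 9). Lift 10: 2. −1: 1.
[7] 1 ≡ 1 (base 10). Lift 11: 1. −1: 0.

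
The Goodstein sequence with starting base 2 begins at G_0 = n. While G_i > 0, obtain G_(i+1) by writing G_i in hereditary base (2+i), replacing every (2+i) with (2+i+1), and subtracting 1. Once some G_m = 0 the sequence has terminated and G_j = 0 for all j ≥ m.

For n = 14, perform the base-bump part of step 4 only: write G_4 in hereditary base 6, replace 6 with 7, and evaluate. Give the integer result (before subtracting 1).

14 —HB2→ 2^(2 + 1) + 2^2 + 2 —bump→ 3^(3 + 1) + 3^3 + 3 = 111 —(−1)→ 110
110 —HB3→ 3^(3 + 1) + 3^3 + 2 —bump→ 4^(4 + 1) + 4^4 + 2 = 1282 —(−1)→ 1281
1281 —HB4→ 4^(4 + 1) + 4^4 + 1 —bump→ 5^(5 + 1) + 5^5 + 1 = 18751 —(−1)→ 18750
18750 —HB5→ 5^(5 + 1) + 5^5 —bump→ 6^(6 + 1) + 6^6 = 326592 —(−1)→ 326591
326591 —HB6→ 6^(6 + 1) + 5·6^5 + 5·6^4 + 5·6^3 + 5·6^2 + 5·6 + 5 —bump→ 7^(7 + 1) + 5·7^5 + 5·7^4 + 5·7^3 + 5·7^2 + 5·7 + 5 = 5862841 —(−1)→ 5862840

5862841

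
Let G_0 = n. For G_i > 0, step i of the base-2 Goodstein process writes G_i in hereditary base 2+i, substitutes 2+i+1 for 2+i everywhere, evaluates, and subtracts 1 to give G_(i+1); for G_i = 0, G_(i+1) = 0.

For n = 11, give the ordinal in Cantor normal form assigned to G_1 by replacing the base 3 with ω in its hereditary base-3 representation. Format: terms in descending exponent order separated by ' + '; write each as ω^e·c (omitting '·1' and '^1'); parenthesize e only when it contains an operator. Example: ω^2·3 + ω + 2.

ω^(ω + 1) + ω

base 2: 11 = 2^(2 + 1) + 2 + 1; at 3: 3^(3 + 1) + 3 + 1 = 85; next = 84
base 3: 84 = 3^(3 + 1) + 3; at 4: 4^(4 + 1) + 4 = 1028; next = 1027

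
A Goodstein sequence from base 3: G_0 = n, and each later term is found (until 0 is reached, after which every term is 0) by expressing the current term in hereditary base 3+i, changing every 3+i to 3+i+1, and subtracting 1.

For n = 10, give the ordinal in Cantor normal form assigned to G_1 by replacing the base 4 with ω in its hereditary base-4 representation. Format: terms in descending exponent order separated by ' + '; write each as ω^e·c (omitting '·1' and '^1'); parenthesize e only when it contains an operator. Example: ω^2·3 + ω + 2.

ω^2

10 —HB3→ 3^2 + 1 —bump→ 4^2 + 1 = 17 —(−1)→ 16
16 —HB4→ 4^2 —bump→ 5^2 = 25 —(−1)→ 24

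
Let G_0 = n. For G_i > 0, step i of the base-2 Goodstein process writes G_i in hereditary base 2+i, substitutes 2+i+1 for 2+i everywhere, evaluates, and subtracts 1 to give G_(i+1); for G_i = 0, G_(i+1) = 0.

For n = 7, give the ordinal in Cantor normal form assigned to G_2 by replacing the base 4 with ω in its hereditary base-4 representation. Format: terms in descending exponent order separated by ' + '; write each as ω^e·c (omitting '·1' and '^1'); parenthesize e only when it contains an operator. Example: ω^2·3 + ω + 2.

[0] 7 ≡ 2^2 + 2 + 1 (base 2). Lift 3: 31. −1: 30.
[1] 30 ≡ 3^3 + 3 (base 3). Lift 4: 260. −1: 259.
[2] 259 ≡ 4^4 + 3 (base 4). Lift 5: 3128. −1: 3127.

ω^ω + 3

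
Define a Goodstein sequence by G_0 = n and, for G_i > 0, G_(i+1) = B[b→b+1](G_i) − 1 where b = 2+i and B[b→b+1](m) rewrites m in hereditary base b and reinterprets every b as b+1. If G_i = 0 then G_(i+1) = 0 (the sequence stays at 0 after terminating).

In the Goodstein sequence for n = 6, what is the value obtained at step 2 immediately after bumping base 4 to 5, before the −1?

3126

i=0: 6 = 2^2 + 2 (b=2); 2→3: 3^3 + 3 = 30; 30−1 = 29
i=1: 29 = 3^3 + 2 (b=3); 3→4: 4^4 + 2 = 258; 258−1 = 257
i=2: 257 = 4^4 + 1 (b=4); 4→5: 5^5 + 1 = 3126; 3126−1 = 3125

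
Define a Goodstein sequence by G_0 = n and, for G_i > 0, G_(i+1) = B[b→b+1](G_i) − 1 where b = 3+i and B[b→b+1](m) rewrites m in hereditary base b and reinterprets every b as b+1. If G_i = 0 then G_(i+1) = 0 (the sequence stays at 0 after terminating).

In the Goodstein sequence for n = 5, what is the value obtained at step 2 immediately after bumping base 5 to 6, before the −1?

6

step 0: 5 = 3 + 2; sub 4 for 3: 4 + 2; = 6; G_1 = 6−1 = 5
step 1: 5 = 4 + 1; sub 5 for 4: 5 + 1; = 6; G_2 = 6−1 = 5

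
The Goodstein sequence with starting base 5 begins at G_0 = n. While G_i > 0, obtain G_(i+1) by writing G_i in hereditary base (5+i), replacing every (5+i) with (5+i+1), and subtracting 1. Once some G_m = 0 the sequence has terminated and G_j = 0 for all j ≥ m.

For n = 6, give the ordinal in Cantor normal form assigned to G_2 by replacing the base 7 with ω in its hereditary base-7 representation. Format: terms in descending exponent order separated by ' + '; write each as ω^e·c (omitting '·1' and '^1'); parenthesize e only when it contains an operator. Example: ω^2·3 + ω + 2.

6

i=0: 6 = 5 + 1 (b=5); 5→6: 6 + 1 = 7; 7−1 = 6
i=1: 6 = 6 (b=6); 6→7: 7 = 7; 7−1 = 6
i=2: 6 = 6 (b=7); 7→8: 6 = 6; 6−1 = 5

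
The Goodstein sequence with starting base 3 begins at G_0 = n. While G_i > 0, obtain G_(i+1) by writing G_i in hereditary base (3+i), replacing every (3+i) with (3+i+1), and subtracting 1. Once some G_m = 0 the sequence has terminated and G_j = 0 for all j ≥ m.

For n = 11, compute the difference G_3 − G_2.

step 0: 11 = 3^2 + 2; sub 4 for 3: 4^2 + 2; = 18; G_1 = 18−1 = 17
step 1: 17 = 4^2 + 1; sub 5 for 4: 5^2 + 1; = 26; G_2 = 26−1 = 25
step 2: 25 = 5^2; sub 6 for 5: 6^2; = 36; G_3 = 36−1 = 35

10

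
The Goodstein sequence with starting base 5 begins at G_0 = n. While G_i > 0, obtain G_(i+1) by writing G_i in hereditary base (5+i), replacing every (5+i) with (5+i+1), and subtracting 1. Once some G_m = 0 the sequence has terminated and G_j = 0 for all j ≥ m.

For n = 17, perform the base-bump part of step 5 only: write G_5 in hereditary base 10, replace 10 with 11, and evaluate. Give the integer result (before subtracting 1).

27

17 —HB5→ 3·5 + 2 —bump→ 3·6 + 2 = 20 —(−1)→ 19
19 —HB6→ 3·6 + 1 —bump→ 3·7 + 1 = 22 —(−1)→ 21
21 —HB7→ 3·7 —bump→ 3·8 = 24 —(−1)→ 23
23 —HB8→ 2·8 + 7 —bump→ 2·9 + 7 = 25 —(−1)→ 24
24 —HB9→ 2·9 + 6 —bump→ 2·10 + 6 = 26 —(−1)→ 25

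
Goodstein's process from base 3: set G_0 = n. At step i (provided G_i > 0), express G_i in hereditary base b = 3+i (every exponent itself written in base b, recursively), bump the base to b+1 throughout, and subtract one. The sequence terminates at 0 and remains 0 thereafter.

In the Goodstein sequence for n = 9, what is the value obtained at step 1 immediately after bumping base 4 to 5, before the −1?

i=0: 9 = 3^2 (b=3); 3→4: 4^2 = 16; 16−1 = 15
i=1: 15 = 3·4 + 3 (b=4); 4→5: 3·5 + 3 = 18; 18−1 = 17

18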